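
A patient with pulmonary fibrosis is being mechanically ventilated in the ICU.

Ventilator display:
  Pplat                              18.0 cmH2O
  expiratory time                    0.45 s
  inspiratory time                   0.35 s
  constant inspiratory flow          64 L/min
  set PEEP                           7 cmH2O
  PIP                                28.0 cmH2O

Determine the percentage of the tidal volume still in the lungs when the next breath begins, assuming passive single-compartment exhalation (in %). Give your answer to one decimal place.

24.3

Flow: 64 L/min ÷ 60 = 1.0667 L/s.
Vt = flow × Ti = 1.0667 L/s × 0.35 s × 1000 mL/L = 373.35 mL.
R = (PIP − Pplat)/V̇ = (28.0 − 18.0) / 1.0667 = 10.0/1.0667 = 9.375 cmH2O·s/L.
C = Vt/(Pplat − PEEP) = 373.35 / (18.0 − 7) = 373.35/11.0 = 33.941 mL/cmH2O.
τ = R × C = 9.375 × 0.03394 L/cmH2O = 0.3182 s.
Fraction remaining at end-expiration = e^(−Te/τ) = e^(−0.45/0.3182) = 0.2431 → 24.31%.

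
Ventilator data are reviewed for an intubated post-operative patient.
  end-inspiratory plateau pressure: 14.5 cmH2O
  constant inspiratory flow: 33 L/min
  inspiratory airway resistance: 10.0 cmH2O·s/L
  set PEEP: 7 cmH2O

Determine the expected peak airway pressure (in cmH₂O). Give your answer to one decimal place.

20.0

Flow: 33 L/min ÷ 60 = 0.55 L/s.
PIP = Pplat + Raw × flow = 14.5 + 10.0 × 0.55 = 14.5 + 5.5 = 20.0 cmH2O.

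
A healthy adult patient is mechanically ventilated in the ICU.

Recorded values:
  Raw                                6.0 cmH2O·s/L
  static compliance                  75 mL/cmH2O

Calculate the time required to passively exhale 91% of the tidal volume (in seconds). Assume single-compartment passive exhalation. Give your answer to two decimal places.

1.08

τ = R × C = 6.0 × 75 mL/cmH2O = 6.0 × 0.075 L/cmH2O = 0.45 s.
Exhaled fraction f = 1 − e^(−t/τ) → t = −τ·ln(1 − f) = −0.45·ln(0.09) = 1.084 s.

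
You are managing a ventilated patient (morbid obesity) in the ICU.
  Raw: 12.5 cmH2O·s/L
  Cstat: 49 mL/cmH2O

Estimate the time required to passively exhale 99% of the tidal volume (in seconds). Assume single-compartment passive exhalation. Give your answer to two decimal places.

2.82

τ = R × C = 12.5 × 49 mL/cmH2O = 12.5 × 0.049 L/cmH2O = 0.6125 s.
Exhaled fraction f = 1 − e^(−t/τ) → t = −τ·ln(1 − f) = −0.6125·ln(0.01) = 2.821 s.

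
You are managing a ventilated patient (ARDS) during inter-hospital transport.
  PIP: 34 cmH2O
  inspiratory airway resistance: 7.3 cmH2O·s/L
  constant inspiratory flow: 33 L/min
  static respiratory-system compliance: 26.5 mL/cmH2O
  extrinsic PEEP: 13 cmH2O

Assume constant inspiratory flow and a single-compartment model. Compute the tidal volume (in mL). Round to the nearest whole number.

450

Flow: 33 L/min ÷ 60 = 0.55 L/s.
Equation of motion (constant flow): PIP = Vt/C + R·V̇ + PEEP.
Vt/C = PIP − R·V̇ − PEEP = 34 − 4.015 − 13 = 16.985 cmH2O.
Vt = C × 16.985 = 26.5 × 16.985 = 450.1 mL.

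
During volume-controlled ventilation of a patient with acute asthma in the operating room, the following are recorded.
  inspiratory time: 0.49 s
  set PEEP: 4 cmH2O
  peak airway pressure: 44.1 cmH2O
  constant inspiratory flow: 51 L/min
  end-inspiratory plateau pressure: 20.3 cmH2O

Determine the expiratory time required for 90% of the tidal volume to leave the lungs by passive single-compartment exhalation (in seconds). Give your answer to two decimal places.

Flow: 51 L/min ÷ 60 = 0.85 L/s.
Vt = flow × Ti = 0.85 L/s × 0.49 s × 1000 mL/L = 416.5 mL.
R = (PIP − Pplat)/V̇ = (44.1 − 20.3) / 0.85 = 23.8/0.85 = 28.0 cmH2O·s/L.
C = Vt/(Pplat − PEEP) = 416.5 / (20.3 − 4) = 416.5/16.3 = 25.552 mL/cmH2O.
τ = R × C = 28.0 × 0.02555 L/cmH2O = 0.7154 s.
t = −τ·ln(1 − 0.90) = −0.7154·ln(0.1) = 1.647 s.

1.65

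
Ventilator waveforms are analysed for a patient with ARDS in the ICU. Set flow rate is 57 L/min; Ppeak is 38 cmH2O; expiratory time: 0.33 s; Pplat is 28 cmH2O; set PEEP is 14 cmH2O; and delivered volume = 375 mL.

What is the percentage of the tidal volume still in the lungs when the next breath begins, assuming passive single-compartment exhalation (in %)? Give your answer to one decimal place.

Flow: 57 L/min ÷ 60 = 0.95 L/s.
R = (PIP − Pplat)/V̇ = (38 − 28) / 0.95 = 10.0/0.95 = 10.526 cmH2O·s/L.
C = Vt/(Pplat − PEEP) = 375.0 / (28 − 14) = 375.0/14.0 = 26.786 mL/cmH2O.
τ = R × C = 10.526 × 0.02679 L/cmH2O = 0.282 s.
Fraction remaining at end-expiration = e^(−Te/τ) = e^(−0.33/0.282) = 0.3103 → 31.03%.

31.0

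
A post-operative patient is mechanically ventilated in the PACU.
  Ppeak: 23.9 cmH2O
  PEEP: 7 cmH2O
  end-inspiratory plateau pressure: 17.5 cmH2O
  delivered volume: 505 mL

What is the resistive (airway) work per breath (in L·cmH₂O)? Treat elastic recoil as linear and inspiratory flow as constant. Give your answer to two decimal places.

With constant inspiratory flow the resistive pressure is constant at PIP − Pplat = 23.9 − 17.5 = 6.4 cmH2O, so resistive work = 6.4 × 0.505 = 3.232 L·cmH2O.

3.23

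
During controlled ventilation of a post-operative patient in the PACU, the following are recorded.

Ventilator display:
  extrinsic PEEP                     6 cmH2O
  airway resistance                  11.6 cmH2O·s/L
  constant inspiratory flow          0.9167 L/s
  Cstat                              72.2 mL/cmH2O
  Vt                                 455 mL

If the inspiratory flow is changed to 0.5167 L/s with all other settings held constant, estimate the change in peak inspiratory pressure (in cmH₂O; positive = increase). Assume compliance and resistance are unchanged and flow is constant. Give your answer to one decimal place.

-4.6

PIP = Vt/C + R·V̇ + PEEP (constant-flow equation of motion).
Only the resistive term changes: ΔPIP = R × ΔV̇ = 11.6 × (0.5167 − 0.9167) = 11.6 × -0.4 = -4.64 cmH2O.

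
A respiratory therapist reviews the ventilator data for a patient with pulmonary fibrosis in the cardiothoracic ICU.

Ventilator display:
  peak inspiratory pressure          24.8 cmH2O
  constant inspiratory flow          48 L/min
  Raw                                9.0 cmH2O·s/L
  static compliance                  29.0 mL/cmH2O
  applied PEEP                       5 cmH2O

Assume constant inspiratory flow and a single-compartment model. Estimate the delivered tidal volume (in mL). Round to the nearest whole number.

Flow: 48 L/min ÷ 60 = 0.8 L/s.
Equation of motion (constant flow): PIP = Vt/C + R·V̇ + PEEP.
Vt/C = PIP − R·V̇ − PEEP = 24.8 − 7.2 − 5 = 12.6 cmH2O.
Vt = C × 12.6 = 29.0 × 12.6 = 365.4 mL.

365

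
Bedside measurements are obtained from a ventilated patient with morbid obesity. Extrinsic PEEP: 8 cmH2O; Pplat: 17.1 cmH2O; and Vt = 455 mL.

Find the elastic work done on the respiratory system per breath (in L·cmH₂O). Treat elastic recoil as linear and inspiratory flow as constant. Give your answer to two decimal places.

2.07

Elastic work ≈ ½ × (Pplat − PEEP) × Vt = 0.5 × (17.1 − 8) × 0.455 L = 0.5 × 9.1 × 0.455 = 2.07 L·cmH2O.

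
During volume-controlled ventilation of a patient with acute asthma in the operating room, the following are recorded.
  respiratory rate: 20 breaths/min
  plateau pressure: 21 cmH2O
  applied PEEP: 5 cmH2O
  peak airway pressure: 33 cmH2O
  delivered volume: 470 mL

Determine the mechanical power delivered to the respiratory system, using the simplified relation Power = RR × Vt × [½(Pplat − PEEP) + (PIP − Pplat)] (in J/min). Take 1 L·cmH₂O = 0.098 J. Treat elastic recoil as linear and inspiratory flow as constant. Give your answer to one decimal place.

Per-breath work = Vt × [½(Pplat−PEEP) + (PIP−Pplat)] = 0.470 × [0.5×16.0 + 12.0] = 0.470 × 20.0 = 9.4 L·cmH2O.
Power = 20 × 9.4 = 188.0 L·cmH2O/min.
× 0.098 J/(L·cmH2O) → 18.424 J/min.

18.4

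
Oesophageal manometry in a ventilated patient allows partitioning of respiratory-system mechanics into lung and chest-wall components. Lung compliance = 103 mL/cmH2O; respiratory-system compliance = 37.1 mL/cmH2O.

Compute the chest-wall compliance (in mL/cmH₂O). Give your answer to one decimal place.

58.0

1/Ccw = 1/Crs − 1/CL.
1/Ccw = 1/37.1 − 1/103 = 0.01725.
Ccw = 57.971 mL/cmH2O.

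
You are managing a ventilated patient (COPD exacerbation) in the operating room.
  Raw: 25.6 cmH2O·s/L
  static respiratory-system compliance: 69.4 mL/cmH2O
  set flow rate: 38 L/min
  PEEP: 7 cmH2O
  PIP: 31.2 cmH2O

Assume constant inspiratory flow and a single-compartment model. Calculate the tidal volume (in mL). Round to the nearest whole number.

554

Flow: 38 L/min ÷ 60 = 0.6333 L/s.
Equation of motion (constant flow): PIP = Vt/C + R·V̇ + PEEP.
Vt/C = PIP − R·V̇ − PEEP = 31.2 − 16.212 − 7 = 7.988 cmH2O.
Vt = C × 7.988 = 69.4 × 7.988 = 554.37 mL.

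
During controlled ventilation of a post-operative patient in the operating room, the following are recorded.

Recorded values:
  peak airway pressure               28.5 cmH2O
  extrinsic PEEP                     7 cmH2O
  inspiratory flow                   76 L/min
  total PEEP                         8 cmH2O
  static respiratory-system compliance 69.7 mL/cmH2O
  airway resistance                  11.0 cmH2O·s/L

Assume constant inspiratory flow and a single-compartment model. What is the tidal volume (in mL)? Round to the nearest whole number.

Flow: 76 L/min ÷ 60 = 1.2667 L/s.
Total PEEP = 8 cmH2O (set 7 + intrinsic 1); this is the baseline alveolar pressure.
Equation of motion (constant flow): PIP = Vt/C + R·V̇ + PEEP.
Vt/C = PIP − R·V̇ − PEEP = 28.5 − 13.934 − 8 = 6.566 cmH2O.
Vt = C × 6.566 = 69.7 × 6.566 = 457.65 mL.

458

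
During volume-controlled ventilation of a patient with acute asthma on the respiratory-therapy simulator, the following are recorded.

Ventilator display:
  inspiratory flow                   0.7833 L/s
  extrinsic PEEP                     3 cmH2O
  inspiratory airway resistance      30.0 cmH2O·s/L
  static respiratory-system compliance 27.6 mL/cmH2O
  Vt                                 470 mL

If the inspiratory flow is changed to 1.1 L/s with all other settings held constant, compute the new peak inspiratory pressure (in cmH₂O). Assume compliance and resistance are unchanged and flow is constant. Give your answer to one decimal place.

PIP = Vt/C + R·V̇ + PEEP (constant-flow equation of motion).
Only the resistive term changes: ΔPIP = R × ΔV̇ = 30.0 × (1.1 − 0.7833) = 30.0 × 0.3167 = 9.501 cmH2O.
Original PIP = 470/27.6 + 30.0×0.7833 + 3 = 43.528 cmH2O; new PIP = 43.528 + (9.501) = 53.029 cmH2O.

53.0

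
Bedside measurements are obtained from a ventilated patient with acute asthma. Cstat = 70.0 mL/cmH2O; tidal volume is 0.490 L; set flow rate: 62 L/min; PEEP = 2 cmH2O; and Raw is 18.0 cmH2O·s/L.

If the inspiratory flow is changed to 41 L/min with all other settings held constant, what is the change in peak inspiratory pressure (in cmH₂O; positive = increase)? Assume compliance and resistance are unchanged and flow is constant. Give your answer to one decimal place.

-6.3

Flow: 62 L/min ÷ 60 = 1.0333 L/s.
New flow: 41 L/min ÷ 60 = 0.6833 L/s.
PIP = Vt/C + R·V̇ + PEEP (constant-flow equation of motion).
Only the resistive term changes: ΔPIP = R × ΔV̇ = 18.0 × (0.6833 − 1.0333) = 18.0 × -0.35 = -6.3 cmH2O.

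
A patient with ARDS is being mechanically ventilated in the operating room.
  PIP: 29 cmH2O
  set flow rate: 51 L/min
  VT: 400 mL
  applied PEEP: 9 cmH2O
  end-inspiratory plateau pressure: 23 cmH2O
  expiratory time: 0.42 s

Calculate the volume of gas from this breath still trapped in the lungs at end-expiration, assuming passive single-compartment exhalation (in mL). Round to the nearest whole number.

50

Flow: 51 L/min ÷ 60 = 0.85 L/s.
R = (PIP − Pplat)/V̇ = (29 − 23) / 0.85 = 6.0/0.85 = 7.059 cmH2O·s/L.
C = Vt/(Pplat − PEEP) = 400.0 / (23 − 9) = 400.0/14.0 = 28.571 mL/cmH2O.
τ = R × C = 7.059 × 0.02857 L/cmH2O = 0.2017 s.
Fraction remaining = e^(−Te/τ) = e^(−0.42/0.2017) = 0.1246.
Trapped volume = 400.0 × 0.1246 = 49.84 mL.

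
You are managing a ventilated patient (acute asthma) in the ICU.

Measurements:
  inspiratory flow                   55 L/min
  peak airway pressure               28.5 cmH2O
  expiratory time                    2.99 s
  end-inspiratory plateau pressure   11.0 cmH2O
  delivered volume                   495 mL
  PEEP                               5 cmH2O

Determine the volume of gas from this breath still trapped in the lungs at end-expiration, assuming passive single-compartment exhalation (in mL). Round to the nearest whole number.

Flow: 55 L/min ÷ 60 = 0.9167 L/s.
R = (PIP − Pplat)/V̇ = (28.5 − 11.0) / 0.9167 = 17.5/0.9167 = 19.09 cmH2O·s/L.
C = Vt/(Pplat − PEEP) = 495.0 / (11.0 − 5) = 495.0/6.0 = 82.5 mL/cmH2O.
τ = R × C = 19.09 × 0.0825 L/cmH2O = 1.575 s.
Fraction remaining = e^(−Te/τ) = e^(−2.99/1.575) = 0.1498.
Trapped volume = 495.0 × 0.1498 = 74.151 mL.

74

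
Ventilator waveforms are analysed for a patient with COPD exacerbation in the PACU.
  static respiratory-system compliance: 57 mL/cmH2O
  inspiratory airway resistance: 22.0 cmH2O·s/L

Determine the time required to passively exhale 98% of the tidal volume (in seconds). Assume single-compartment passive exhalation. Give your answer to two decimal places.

τ = R × C = 22.0 × 57 mL/cmH2O = 22.0 × 0.057 L/cmH2O = 1.254 s.
Exhaled fraction f = 1 − e^(−t/τ) → t = −τ·ln(1 − f) = −1.254·ln(0.02) = 4.906 s.

4.91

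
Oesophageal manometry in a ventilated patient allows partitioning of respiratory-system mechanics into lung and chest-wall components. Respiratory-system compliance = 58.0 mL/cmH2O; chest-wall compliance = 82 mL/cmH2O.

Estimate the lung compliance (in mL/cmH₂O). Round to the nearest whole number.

198

1/CL = 1/Crs − 1/Ccw.
1/CL = 1/58.0 − 1/82 = 0.005046.
CL = 198.18 mL/cmH2O.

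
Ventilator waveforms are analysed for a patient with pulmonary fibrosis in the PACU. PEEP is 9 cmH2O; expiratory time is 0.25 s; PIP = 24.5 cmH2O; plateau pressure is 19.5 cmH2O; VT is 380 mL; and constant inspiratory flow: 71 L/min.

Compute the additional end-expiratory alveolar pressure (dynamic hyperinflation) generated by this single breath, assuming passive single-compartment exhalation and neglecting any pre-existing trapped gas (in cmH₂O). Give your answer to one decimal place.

Flow: 71 L/min ÷ 60 = 1.1833 L/s.
R = (PIP − Pplat)/V̇ = (24.5 − 19.5) / 1.1833 = 5.0/1.1833 = 4.225 cmH2O·s/L.
C = Vt/(Pplat − PEEP) = 380.0 / (19.5 − 9) = 380.0/10.5 = 36.19 mL/cmH2O.
τ = R × C = 4.225 × 0.03619 L/cmH2O = 0.1529 s.
Fraction remaining = e^(−Te/τ) = e^(−0.25/0.1529) = 0.1949; trapped volume = 380.0 × 0.1949 = 74.062 mL.
Additional alveolar pressure from trapping ≈ V_trapped / C = 74.062 / 36.19 = 2.046 cmH2O.

2.0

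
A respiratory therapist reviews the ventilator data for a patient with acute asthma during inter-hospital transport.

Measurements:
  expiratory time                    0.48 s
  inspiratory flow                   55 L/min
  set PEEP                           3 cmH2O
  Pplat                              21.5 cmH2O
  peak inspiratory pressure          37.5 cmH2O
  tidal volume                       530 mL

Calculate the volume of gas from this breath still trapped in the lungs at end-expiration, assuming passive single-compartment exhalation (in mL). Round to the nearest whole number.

203

Flow: 55 L/min ÷ 60 = 0.9167 L/s.
R = (PIP − Pplat)/V̇ = (37.5 − 21.5) / 0.9167 = 16.0/0.9167 = 17.454 cmH2O·s/L.
C = Vt/(Pplat − PEEP) = 530.0 / (21.5 − 3) = 530.0/18.5 = 28.649 mL/cmH2O.
τ = R × C = 17.454 × 0.02865 L/cmH2O = 0.5001 s.
Fraction remaining = e^(−Te/τ) = e^(−0.48/0.5001) = 0.383.
Trapped volume = 530.0 × 0.383 = 202.99 mL.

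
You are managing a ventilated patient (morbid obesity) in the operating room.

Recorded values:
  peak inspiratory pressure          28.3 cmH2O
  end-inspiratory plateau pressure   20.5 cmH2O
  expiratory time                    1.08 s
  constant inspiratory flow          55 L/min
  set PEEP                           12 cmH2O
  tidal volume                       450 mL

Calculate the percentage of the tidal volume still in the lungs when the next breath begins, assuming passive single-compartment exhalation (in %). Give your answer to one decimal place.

9.1

Flow: 55 L/min ÷ 60 = 0.9167 L/s.
R = (PIP − Pplat)/V̇ = (28.3 − 20.5) / 0.9167 = 7.8/0.9167 = 8.509 cmH2O·s/L.
C = Vt/(Pplat − PEEP) = 450.0 / (20.5 − 12) = 450.0/8.5 = 52.941 mL/cmH2O.
τ = R × C = 8.509 × 0.05294 L/cmH2O = 0.4505 s.
Fraction remaining at end-expiration = e^(−Te/τ) = e^(−1.08/0.4505) = 0.09096 → 9.096%.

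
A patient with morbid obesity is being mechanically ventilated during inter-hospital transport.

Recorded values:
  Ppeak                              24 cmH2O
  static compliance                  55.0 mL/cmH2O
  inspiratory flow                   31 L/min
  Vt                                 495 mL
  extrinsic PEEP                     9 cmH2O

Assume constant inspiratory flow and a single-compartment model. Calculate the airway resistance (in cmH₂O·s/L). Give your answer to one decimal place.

11.6

Flow: 31 L/min ÷ 60 = 0.5167 L/s.
Equation of motion (constant flow): PIP = Vt/C + R·V̇ + PEEP.
R·V̇ = PIP − Vt/C − PEEP = 24 − 495/55.0 − 9 = 24 − 9.0 − 9 = 6.0 cmH2O.
R = 6.0 / 0.5167 = 11.612 cmH2O·s/L.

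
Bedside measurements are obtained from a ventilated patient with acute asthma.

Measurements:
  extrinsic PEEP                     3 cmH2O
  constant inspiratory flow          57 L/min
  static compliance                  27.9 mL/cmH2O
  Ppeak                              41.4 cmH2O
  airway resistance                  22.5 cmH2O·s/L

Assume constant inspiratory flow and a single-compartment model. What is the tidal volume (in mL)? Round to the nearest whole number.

475

Flow: 57 L/min ÷ 60 = 0.95 L/s.
Equation of motion (constant flow): PIP = Vt/C + R·V̇ + PEEP.
Vt/C = PIP − R·V̇ − PEEP = 41.4 − 21.375 − 3 = 17.025 cmH2O.
Vt = C × 17.025 = 27.9 × 17.025 = 475.0 mL.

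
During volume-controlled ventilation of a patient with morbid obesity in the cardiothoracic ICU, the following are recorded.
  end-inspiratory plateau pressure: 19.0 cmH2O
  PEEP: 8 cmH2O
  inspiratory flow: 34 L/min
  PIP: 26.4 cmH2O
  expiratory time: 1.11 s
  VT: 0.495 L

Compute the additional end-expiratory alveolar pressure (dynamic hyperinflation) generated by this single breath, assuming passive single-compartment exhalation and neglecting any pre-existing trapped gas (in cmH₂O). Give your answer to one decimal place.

1.7

Flow: 34 L/min ÷ 60 = 0.5667 L/s.
R = (PIP − Pplat)/V̇ = (26.4 − 19.0) / 0.5667 = 7.4/0.5667 = 13.058 cmH2O·s/L.
C = Vt/(Pplat − PEEP) = 495.0 / (19.0 − 8) = 495.0/11.0 = 45.0 mL/cmH2O.
τ = R × C = 13.058 × 0.045 L/cmH2O = 0.5876 s.
Fraction remaining = e^(−Te/τ) = e^(−1.11/0.5876) = 0.1512; trapped volume = 495.0 × 0.1512 = 74.844 mL.
Additional alveolar pressure from trapping ≈ V_trapped / C = 74.844 / 45.0 = 1.663 cmH2O.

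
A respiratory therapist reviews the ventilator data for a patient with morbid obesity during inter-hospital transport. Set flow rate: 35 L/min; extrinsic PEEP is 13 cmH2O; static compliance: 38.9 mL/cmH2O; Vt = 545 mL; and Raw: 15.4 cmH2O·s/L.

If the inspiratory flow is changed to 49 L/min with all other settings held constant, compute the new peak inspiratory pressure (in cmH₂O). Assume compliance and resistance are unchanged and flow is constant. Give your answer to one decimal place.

Flow: 35 L/min ÷ 60 = 0.5833 L/s.
New flow: 49 L/min ÷ 60 = 0.8167 L/s.
PIP = Vt/C + R·V̇ + PEEP (constant-flow equation of motion).
Only the resistive term changes: ΔPIP = R × ΔV̇ = 15.4 × (0.8167 − 0.5833) = 15.4 × 0.2334 = 3.594 cmH2O.
Original PIP = 545/38.9 + 15.4×0.5833 + 13 = 35.993 cmH2O; new PIP = 35.993 + (3.594) = 39.587 cmH2O.

39.6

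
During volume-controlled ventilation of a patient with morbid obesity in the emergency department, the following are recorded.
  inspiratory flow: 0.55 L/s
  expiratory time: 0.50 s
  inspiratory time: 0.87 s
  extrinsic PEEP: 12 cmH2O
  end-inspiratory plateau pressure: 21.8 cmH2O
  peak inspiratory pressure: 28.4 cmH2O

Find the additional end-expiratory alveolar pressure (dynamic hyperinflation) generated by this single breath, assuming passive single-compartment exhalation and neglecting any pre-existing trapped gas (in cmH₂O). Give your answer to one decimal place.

4.2

Vt = flow × Ti = 0.55 L/s × 0.87 s × 1000 mL/L = 478.5 mL.
R = (PIP − Pplat)/V̇ = (28.4 − 21.8) / 0.55 = 6.6/0.55 = 12.0 cmH2O·s/L.
C = Vt/(Pplat − PEEP) = 478.5 / (21.8 − 12) = 478.5/9.8 = 48.827 mL/cmH2O.
τ = R × C = 12.0 × 0.04883 L/cmH2O = 0.586 s.
Fraction remaining = e^(−Te/τ) = e^(−0.50/0.586) = 0.426; trapped volume = 478.5 × 0.426 = 203.84 mL.
Additional alveolar pressure from trapping ≈ V_trapped / C = 203.84 / 48.827 = 4.175 cmH2O.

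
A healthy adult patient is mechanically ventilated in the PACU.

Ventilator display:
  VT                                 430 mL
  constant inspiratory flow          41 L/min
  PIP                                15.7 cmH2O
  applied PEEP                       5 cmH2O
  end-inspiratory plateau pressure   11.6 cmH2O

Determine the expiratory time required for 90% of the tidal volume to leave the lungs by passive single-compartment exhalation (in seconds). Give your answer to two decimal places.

0.90

Flow: 41 L/min ÷ 60 = 0.6833 L/s.
R = (PIP − Pplat)/V̇ = (15.7 − 11.6) / 0.6833 = 4.1/0.6833 = 6.0 cmH2O·s/L.
C = Vt/(Pplat − PEEP) = 430.0 / (11.6 − 5) = 430.0/6.6 = 65.152 mL/cmH2O.
τ = R × C = 6.0 × 0.06515 L/cmH2O = 0.3909 s.
t = −τ·ln(1 − 0.90) = −0.3909·ln(0.1) = 0.9001 s.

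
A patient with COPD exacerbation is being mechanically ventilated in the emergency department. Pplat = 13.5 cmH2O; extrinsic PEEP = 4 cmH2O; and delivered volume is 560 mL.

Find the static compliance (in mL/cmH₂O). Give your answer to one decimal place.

Cstat = Vt / (Pplat − PEEP) = 560 / (13.5 − 4) = 560 / 9.5 = 58.947 mL/cmH2O.

58.9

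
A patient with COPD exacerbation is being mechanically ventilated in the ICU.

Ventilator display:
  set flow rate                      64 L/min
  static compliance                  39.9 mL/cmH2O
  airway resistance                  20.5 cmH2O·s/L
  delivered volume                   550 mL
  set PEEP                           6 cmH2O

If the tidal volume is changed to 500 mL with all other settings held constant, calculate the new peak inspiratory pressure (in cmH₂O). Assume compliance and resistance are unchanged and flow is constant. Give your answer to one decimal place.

Flow: 64 L/min ÷ 60 = 1.0667 L/s.
PIP = Vt/C + R·V̇ + PEEP (constant-flow equation of motion).
Only the elastic term changes: ΔPIP = ΔVt / C = (500 − 550) / 39.9 = -1.253 cmH2O.
Original PIP = 550/39.9 + 20.5×1.0667 + 6 = 41.652 cmH2O; new PIP = 41.652 + (-1.253) = 40.399 cmH2O.

40.4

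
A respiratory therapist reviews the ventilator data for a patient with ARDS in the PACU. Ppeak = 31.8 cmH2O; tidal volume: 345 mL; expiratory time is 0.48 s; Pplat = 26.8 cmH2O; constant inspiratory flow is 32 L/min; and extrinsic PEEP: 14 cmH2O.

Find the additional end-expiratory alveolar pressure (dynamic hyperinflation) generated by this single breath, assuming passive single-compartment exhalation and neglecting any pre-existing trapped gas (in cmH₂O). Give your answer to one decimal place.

Flow: 32 L/min ÷ 60 = 0.5333 L/s.
R = (PIP − Pplat)/V̇ = (31.8 − 26.8) / 0.5333 = 5.0/0.5333 = 9.376 cmH2O·s/L.
C = Vt/(Pplat − PEEP) = 345.0 / (26.8 − 14) = 345.0/12.8 = 26.953 mL/cmH2O.
τ = R × C = 9.376 × 0.02695 L/cmH2O = 0.2527 s.
Fraction remaining = e^(−Te/τ) = e^(−0.48/0.2527) = 0.1496; trapped volume = 345.0 × 0.1496 = 51.612 mL.
Additional alveolar pressure from trapping ≈ V_trapped / C = 51.612 / 26.953 = 1.915 cmH2O.

1.9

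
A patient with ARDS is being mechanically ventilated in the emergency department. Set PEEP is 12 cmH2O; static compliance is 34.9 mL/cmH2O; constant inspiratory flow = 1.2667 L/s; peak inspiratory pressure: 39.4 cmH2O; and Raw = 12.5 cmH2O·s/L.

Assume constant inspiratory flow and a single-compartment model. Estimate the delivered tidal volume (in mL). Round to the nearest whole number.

404

Equation of motion (constant flow): PIP = Vt/C + R·V̇ + PEEP.
Vt/C = PIP − R·V̇ − PEEP = 39.4 − 15.834 − 12 = 11.566 cmH2O.
Vt = C × 11.566 = 34.9 × 11.566 = 403.65 mL.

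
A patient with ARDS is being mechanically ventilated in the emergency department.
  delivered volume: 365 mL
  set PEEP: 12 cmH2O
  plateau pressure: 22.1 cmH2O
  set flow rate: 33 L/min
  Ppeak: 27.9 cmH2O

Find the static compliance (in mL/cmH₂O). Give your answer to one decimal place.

36.1

Cstat = Vt / (Pplat − PEEP) = 365 / (22.1 − 12) = 365 / 10.1 = 36.139 mL/cmH2O.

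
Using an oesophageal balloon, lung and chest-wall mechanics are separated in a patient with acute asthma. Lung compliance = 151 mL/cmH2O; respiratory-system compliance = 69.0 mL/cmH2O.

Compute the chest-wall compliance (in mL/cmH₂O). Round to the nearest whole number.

1/Ccw = 1/Crs − 1/CL.
1/Ccw = 1/69.0 − 1/151 = 0.00787.
Ccw = 127.06 mL/cmH2O.

127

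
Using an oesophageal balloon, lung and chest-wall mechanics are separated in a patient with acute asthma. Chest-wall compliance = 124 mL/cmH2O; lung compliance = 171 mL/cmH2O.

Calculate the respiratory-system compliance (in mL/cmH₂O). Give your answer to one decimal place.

Lung and chest wall are elastances in series: 1/Crs = 1/CL + 1/Ccw.
1/Crs = 1/171 + 1/124 = 0.01391.
Crs = 71.891 mL/cmH2O.

71.9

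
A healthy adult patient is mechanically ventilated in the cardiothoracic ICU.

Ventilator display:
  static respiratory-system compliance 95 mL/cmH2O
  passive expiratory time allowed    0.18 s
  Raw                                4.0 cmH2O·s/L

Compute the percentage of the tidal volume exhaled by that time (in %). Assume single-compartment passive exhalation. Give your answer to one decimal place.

37.7

τ = R × C = 4.0 × 95 mL/cmH2O = 4.0 × 0.095 L/cmH2O = 0.38 s.
Passive exhalation: V(t)/V₀ = e^(−t/τ) = e^(−0.18/0.38) = 0.6227.
Fraction exhaled = 1 − 0.6227 = 0.3773 → 37.73%.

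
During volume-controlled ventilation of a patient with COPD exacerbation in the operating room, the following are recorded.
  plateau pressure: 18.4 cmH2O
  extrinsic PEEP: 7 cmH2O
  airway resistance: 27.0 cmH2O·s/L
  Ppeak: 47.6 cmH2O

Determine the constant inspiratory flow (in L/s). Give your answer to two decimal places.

1.08

flow = (PIP − Pplat) / Raw = 29.2 / 27.0 = 1.081 L/s.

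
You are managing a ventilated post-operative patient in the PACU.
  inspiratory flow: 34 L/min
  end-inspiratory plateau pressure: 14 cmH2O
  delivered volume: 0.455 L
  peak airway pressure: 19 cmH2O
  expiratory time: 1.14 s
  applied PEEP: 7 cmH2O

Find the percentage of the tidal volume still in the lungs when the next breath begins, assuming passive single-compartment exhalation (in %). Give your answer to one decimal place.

13.7

Flow: 34 L/min ÷ 60 = 0.5667 L/s.
R = (PIP − Pplat)/V̇ = (19 − 14) / 0.5667 = 5.0/0.5667 = 8.823 cmH2O·s/L.
C = Vt/(Pplat − PEEP) = 455.0 / (14 − 7) = 455.0/7.0 = 65.0 mL/cmH2O.
τ = R × C = 8.823 × 0.065 L/cmH2O = 0.5735 s.
Fraction remaining at end-expiration = e^(−Te/τ) = e^(−1.14/0.5735) = 0.137 → 13.7%.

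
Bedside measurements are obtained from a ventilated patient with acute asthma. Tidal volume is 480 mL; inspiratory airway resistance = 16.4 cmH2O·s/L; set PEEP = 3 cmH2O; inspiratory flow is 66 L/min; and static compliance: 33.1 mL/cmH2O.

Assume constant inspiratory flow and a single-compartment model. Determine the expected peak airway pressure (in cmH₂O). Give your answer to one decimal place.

35.5

Flow: 66 L/min ÷ 60 = 1.1 L/s.
Equation of motion (constant flow): PIP = Vt/C + R·V̇ + PEEP.
PIP = 480/33.1 + 16.4×1.1 + 3 = 14.502 + 18.04 + 3 = 35.542 cmH2O.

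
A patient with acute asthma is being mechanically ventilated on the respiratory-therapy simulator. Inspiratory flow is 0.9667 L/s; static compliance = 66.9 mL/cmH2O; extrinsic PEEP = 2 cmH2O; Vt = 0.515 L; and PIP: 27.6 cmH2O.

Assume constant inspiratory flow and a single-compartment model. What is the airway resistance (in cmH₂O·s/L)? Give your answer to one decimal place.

18.5

Equation of motion (constant flow): PIP = Vt/C + R·V̇ + PEEP.
R·V̇ = PIP − Vt/C − PEEP = 27.6 − 515/66.9 − 2 = 27.6 − 7.698 − 2 = 17.902 cmH2O.
R = 17.902 / 0.9667 = 18.519 cmH2O·s/L.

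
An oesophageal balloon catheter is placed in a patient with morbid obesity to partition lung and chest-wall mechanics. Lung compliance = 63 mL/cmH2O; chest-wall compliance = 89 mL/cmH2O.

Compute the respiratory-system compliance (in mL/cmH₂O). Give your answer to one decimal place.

36.9

Lung and chest wall are elastances in series: 1/Crs = 1/CL + 1/Ccw.
1/Crs = 1/63 + 1/89 = 0.02711.
Crs = 36.887 mL/cmH2O.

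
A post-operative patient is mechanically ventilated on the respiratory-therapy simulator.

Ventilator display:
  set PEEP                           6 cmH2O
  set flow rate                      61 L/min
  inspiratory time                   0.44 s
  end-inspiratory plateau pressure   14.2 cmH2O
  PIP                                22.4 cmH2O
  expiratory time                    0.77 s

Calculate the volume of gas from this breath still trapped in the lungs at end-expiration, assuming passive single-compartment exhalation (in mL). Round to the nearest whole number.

Flow: 61 L/min ÷ 60 = 1.0167 L/s.
Vt = flow × Ti = 1.0167 L/s × 0.44 s × 1000 mL/L = 447.35 mL.
R = (PIP − Pplat)/V̇ = (22.4 − 14.2) / 1.0167 = 8.2/1.0167 = 8.065 cmH2O·s/L.
C = Vt/(Pplat − PEEP) = 447.35 / (14.2 − 6) = 447.35/8.2 = 54.555 mL/cmH2O.
τ = R × C = 8.065 × 0.05456 L/cmH2O = 0.44 s.
Fraction remaining = e^(−Te/τ) = e^(−0.77/0.44) = 0.1738.
Trapped volume = 447.35 × 0.1738 = 77.749 mL.

78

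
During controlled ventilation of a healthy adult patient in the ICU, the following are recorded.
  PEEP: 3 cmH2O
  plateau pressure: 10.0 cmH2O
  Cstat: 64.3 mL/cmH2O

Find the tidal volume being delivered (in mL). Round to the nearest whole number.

450

Vt = Cstat × (Pplat − PEEP) = 64.3 × (10.0 − 3) = 64.3 × 7.0 = 450.1 mL.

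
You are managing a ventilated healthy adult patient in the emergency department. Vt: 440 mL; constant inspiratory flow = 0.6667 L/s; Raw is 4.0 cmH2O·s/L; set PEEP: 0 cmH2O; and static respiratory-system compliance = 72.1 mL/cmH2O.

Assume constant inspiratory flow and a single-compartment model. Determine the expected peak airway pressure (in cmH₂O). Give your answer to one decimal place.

Equation of motion (constant flow): PIP = Vt/C + R·V̇ + PEEP.
PIP = 440/72.1 + 4.0×0.6667 + 0 = 6.103 + 2.667 + 0 = 8.77 cmH2O.

8.8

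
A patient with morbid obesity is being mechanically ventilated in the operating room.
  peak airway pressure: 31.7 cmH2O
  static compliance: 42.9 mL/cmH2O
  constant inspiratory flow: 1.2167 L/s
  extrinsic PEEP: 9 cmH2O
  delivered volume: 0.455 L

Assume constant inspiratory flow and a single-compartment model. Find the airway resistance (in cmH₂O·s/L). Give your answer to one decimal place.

9.9

Equation of motion (constant flow): PIP = Vt/C + R·V̇ + PEEP.
R·V̇ = PIP − Vt/C − PEEP = 31.7 − 455/42.9 − 9 = 31.7 − 10.606 − 9 = 12.094 cmH2O.
R = 12.094 / 1.2167 = 9.94 cmH2O·s/L.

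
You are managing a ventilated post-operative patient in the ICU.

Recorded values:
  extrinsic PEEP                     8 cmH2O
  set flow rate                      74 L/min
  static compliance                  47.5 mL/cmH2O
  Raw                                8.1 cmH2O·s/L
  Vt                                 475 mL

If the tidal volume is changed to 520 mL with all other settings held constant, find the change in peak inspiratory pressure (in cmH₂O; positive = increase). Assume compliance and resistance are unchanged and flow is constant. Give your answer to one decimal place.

0.9

PIP = Vt/C + R·V̇ + PEEP (constant-flow equation of motion).
Only the elastic term changes: ΔPIP = ΔVt / C = (520 − 475) / 47.5 = 0.9474 cmH2O.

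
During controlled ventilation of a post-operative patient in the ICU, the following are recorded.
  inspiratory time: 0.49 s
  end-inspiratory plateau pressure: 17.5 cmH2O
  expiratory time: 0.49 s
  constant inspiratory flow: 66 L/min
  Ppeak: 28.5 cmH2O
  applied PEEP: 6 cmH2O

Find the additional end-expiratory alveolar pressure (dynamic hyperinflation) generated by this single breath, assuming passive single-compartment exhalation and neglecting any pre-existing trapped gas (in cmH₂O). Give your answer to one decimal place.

4.0

Flow: 66 L/min ÷ 60 = 1.1 L/s.
Vt = flow × Ti = 1.1 L/s × 0.49 s × 1000 mL/L = 539.0 mL.
R = (PIP − Pplat)/V̇ = (28.5 − 17.5) / 1.1 = 11.0/1.1 = 10.0 cmH2O·s/L.
C = Vt/(Pplat − PEEP) = 539.0 / (17.5 − 6) = 539.0/11.5 = 46.87 mL/cmH2O.
τ = R × C = 10.0 × 0.04687 L/cmH2O = 0.4687 s.
Fraction remaining = e^(−Te/τ) = e^(−0.49/0.4687) = 0.3515; trapped volume = 539.0 × 0.3515 = 189.46 mL.
Additional alveolar pressure from trapping ≈ V_trapped / C = 189.46 / 46.87 = 4.042 cmH2O.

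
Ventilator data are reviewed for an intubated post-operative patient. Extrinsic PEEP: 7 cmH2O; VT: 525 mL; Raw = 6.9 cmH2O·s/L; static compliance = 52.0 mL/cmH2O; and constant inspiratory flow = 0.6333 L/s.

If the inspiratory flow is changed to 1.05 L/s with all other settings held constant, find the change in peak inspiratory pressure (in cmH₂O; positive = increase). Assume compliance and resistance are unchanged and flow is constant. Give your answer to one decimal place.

2.9

PIP = Vt/C + R·V̇ + PEEP (constant-flow equation of motion).
Only the resistive term changes: ΔPIP = R × ΔV̇ = 6.9 × (1.05 − 0.6333) = 6.9 × 0.4167 = 2.875 cmH2O.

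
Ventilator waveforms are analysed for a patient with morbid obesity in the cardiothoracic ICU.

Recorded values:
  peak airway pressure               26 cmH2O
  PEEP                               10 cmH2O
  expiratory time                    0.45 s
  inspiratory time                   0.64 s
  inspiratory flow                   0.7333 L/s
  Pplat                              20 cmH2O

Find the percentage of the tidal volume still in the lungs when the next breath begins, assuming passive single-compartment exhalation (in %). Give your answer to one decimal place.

31.0

Vt = flow × Ti = 0.7333 L/s × 0.64 s × 1000 mL/L = 469.31 mL.
R = (PIP − Pplat)/V̇ = (26 − 20) / 0.7333 = 6.0/0.7333 = 8.182 cmH2O·s/L.
C = Vt/(Pplat − PEEP) = 469.31 / (20 − 10) = 469.31/10.0 = 46.931 mL/cmH2O.
τ = R × C = 8.182 × 0.04693 L/cmH2O = 0.384 s.
Fraction remaining at end-expiration = e^(−Te/τ) = e^(−0.45/0.384) = 0.3098 → 30.98%.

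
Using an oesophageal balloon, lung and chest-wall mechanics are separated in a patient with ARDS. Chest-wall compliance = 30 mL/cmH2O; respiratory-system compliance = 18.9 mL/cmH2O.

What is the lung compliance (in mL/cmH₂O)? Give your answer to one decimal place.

1/CL = 1/Crs − 1/Ccw.
1/CL = 1/18.9 − 1/30 = 0.01958.
CL = 51.073 mL/cmH2O.

51.1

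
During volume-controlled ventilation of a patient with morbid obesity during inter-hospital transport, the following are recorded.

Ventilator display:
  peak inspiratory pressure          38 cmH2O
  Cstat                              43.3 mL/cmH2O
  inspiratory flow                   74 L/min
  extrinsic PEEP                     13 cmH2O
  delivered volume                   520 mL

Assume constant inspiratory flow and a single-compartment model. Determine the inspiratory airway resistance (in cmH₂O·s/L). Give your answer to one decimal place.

10.5

Flow: 74 L/min ÷ 60 = 1.2333 L/s.
Equation of motion (constant flow): PIP = Vt/C + R·V̇ + PEEP.
R·V̇ = PIP − Vt/C − PEEP = 38 − 520/43.3 − 13 = 38 − 12.009 − 13 = 12.991 cmH2O.
R = 12.991 / 1.2333 = 10.534 cmH2O·s/L.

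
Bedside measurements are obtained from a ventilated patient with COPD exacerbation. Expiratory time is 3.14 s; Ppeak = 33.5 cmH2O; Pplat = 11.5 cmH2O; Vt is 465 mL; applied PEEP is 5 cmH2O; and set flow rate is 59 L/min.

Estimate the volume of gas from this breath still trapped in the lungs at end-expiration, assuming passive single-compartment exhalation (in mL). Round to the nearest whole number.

Flow: 59 L/min ÷ 60 = 0.9833 L/s.
R = (PIP − Pplat)/V̇ = (33.5 − 11.5) / 0.9833 = 22.0/0.9833 = 22.374 cmH2O·s/L.
C = Vt/(Pplat − PEEP) = 465.0 / (11.5 − 5) = 465.0/6.5 = 71.538 mL/cmH2O.
τ = R × C = 22.374 × 0.07154 L/cmH2O = 1.601 s.
Fraction remaining = e^(−Te/τ) = e^(−3.14/1.601) = 0.1407.
Trapped volume = 465.0 × 0.1407 = 65.426 mL.

65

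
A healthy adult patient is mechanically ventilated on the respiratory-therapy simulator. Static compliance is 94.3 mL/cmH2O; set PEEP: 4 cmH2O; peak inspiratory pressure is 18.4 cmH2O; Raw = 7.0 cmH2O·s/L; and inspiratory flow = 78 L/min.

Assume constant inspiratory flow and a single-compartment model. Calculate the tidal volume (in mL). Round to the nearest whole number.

Flow: 78 L/min ÷ 60 = 1.3 L/s.
Equation of motion (constant flow): PIP = Vt/C + R·V̇ + PEEP.
Vt/C = PIP − R·V̇ − PEEP = 18.4 − 9.1 − 4 = 5.3 cmH2O.
Vt = C × 5.3 = 94.3 × 5.3 = 499.79 mL.

500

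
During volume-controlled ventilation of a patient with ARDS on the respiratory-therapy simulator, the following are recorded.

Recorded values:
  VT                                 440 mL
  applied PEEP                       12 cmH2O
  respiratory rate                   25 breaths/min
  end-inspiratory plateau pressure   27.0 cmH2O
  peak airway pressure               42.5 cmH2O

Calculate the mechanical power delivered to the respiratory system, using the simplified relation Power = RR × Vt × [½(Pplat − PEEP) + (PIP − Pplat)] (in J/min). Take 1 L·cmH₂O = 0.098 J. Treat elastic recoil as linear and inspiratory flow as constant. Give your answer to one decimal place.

Per-breath work = Vt × [½(Pplat−PEEP) + (PIP−Pplat)] = 0.440 × [0.5×15.0 + 15.5] = 0.440 × 23.0 = 10.12 L·cmH2O.
Power = 25 × 10.12 = 253.0 L·cmH2O/min.
× 0.098 J/(L·cmH2O) → 24.794 J/min.

24.8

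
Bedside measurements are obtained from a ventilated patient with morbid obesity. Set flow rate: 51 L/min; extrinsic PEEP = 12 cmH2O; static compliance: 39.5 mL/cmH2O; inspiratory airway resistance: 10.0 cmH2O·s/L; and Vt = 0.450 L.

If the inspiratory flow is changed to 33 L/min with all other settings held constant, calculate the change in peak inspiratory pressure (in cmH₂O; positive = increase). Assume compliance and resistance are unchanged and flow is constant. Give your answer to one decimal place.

Flow: 51 L/min ÷ 60 = 0.85 L/s.
New flow: 33 L/min ÷ 60 = 0.55 L/s.
PIP = Vt/C + R·V̇ + PEEP (constant-flow equation of motion).
Only the resistive term changes: ΔPIP = R × ΔV̇ = 10.0 × (0.55 − 0.85) = 10.0 × -0.3 = -3.0 cmH2O.

-3.0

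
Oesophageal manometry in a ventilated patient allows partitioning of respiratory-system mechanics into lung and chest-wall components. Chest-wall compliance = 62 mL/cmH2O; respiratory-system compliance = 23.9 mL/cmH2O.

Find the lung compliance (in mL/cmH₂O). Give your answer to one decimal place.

38.9

1/CL = 1/Crs − 1/Ccw.
1/CL = 1/23.9 − 1/62 = 0.02571.
CL = 38.895 mL/cmH2O.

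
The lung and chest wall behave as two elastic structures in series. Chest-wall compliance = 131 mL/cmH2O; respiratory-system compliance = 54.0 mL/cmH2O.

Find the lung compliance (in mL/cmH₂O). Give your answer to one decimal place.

1/CL = 1/Crs − 1/Ccw.
1/CL = 1/54.0 − 1/131 = 0.01088.
CL = 91.912 mL/cmH2O.

91.9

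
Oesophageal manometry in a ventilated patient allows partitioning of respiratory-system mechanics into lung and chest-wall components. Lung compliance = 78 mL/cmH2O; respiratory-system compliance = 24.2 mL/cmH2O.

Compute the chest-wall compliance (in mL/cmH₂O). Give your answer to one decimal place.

1/Ccw = 1/Crs − 1/CL.
1/Ccw = 1/24.2 − 1/78 = 0.0285.
Ccw = 35.088 mL/cmH2O.

35.1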